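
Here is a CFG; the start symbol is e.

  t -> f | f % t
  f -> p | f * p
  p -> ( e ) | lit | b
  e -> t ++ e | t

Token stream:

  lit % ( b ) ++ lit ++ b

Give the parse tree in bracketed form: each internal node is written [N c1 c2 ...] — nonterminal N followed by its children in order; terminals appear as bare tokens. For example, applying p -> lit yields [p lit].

e
t ++ e
f % t ++ e
p % t ++ e
lit % t ++ e
lit % f ++ e
lit % p ++ e
lit % ( e ) ++ e
lit % ( t ) ++ e
lit % ( f ) ++ e
lit % ( p ) ++ e
lit % ( b ) ++ e
lit % ( b ) ++ t ++ e
lit % ( b ) ++ f ++ e
lit % ( b ) ++ p ++ e
lit % ( b ) ++ lit ++ e
lit % ( b ) ++ lit ++ t
lit % ( b ) ++ lit ++ f
lit % ( b ) ++ lit ++ p
lit % ( b ) ++ lit ++ b

[e [t [f [p lit]] % [t [f [p ( [e [t [f [p b]]]] )]]]] ++ [e [t [f [p lit]]] ++ [e [t [f [p b]]]]]]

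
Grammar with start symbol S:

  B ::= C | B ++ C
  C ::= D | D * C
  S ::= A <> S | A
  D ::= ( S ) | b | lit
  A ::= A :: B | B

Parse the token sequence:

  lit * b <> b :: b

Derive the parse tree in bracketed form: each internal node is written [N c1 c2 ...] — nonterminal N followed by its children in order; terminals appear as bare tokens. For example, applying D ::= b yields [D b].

[S [A [B [C [D lit] * [C [D b]]]]] <> [S [A [A [B [C [D b]]]] :: [B [C [D b]]]]]]

S
A <> S
B <> S
C <> S
D * C <> S
lit * C <> S
lit * D <> S
lit * b <> S
lit * b <> A
lit * b <> A :: B
lit * b <> B :: B
lit * b <> C :: B
lit * b <> D :: B
lit * b <> b :: B
lit * b <> b :: C
lit * b <> b :: D
lit * b <> b :: b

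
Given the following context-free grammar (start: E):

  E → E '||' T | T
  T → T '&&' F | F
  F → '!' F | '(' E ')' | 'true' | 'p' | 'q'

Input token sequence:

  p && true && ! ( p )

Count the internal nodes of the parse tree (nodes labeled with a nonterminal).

[E [T [T [T [F p]] && [F true]] && [F ! [F ( [E [T [F p]]] )]]]]

11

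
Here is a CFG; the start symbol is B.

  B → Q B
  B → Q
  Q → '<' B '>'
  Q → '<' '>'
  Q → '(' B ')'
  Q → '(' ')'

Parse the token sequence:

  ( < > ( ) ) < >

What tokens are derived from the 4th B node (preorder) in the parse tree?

< >

[B [Q ( [B [Q < >] [B [Q ( )]]] )] [B [Q < >]]]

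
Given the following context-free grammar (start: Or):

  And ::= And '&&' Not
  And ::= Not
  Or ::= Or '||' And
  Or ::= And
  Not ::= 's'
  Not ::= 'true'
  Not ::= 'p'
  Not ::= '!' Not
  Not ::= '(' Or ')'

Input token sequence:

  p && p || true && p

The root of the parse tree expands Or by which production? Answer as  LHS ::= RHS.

Or ::= Or '||' And

[Or [Or [And [And [Not p]] && [Not p]]] || [And [And [Not true]] && [Not p]]]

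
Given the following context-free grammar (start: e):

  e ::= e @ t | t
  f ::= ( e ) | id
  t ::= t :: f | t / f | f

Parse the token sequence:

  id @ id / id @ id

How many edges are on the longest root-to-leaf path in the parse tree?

[e [e [e [t [f id]]] @ [t [t [f id]] / [f id]]] @ [t [f id]]]

5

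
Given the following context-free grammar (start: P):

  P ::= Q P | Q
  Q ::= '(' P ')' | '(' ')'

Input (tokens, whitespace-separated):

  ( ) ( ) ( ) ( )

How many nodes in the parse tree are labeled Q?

4

[P [Q ( )] [P [Q ( )] [P [Q ( )] [P [Q ( )]]]]]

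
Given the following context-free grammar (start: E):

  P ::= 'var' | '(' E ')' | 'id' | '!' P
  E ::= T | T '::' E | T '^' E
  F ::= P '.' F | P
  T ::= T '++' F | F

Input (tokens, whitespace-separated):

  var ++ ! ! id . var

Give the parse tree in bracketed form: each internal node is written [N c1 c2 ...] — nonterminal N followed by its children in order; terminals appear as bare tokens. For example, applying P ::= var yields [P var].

[E [T [T [F [P var]]] ++ [F [P ! [P ! [P id]]] . [F [P var]]]]]

E
T
T ++ F
F ++ F
P ++ F
var ++ F
var ++ P . F
var ++ ! P . F
var ++ ! ! P . F
var ++ ! ! id . F
var ++ ! ! id . P
var ++ ! ! id . var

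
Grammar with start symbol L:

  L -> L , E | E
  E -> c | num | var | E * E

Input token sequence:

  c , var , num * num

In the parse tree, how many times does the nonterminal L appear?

[L [L [L [E c]] , [E var]] , [E [E num] * [E num]]]

3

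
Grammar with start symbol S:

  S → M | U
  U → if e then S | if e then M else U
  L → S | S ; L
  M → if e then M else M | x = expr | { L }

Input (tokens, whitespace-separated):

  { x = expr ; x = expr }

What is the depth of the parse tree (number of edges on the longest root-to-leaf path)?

[S [M { [L [S [M x = expr]] ; [L [S [M x = expr]]]] }]]

6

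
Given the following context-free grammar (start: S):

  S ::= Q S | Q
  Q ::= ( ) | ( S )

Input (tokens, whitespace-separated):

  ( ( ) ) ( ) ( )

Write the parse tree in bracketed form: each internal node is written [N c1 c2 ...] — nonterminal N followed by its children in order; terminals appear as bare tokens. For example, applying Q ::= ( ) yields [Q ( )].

[S [Q ( [S [Q ( )]] )] [S [Q ( )] [S [Q ( )]]]]

S
Q S
( S ) S
( Q ) S
( ( ) ) S
( ( ) ) Q S
( ( ) ) ( ) S
( ( ) ) ( ) Q
( ( ) ) ( ) ( )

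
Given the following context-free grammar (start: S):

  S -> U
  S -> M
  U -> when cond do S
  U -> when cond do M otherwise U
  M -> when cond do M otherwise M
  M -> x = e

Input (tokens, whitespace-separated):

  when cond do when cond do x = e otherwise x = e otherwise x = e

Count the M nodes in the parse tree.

5

[S [M when cond do [M when cond do [M x = e] otherwise [M x = e]] otherwise [M x = e]]]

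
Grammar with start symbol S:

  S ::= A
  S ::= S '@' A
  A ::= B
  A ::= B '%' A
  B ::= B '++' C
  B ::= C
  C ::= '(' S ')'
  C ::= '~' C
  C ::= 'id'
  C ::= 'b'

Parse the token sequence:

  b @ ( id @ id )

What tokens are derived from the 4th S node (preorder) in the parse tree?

[S [S [A [B [C b]]]] @ [A [B [C ( [S [S [A [B [C id]]]] @ [A [B [C id]]]] )]]]]

id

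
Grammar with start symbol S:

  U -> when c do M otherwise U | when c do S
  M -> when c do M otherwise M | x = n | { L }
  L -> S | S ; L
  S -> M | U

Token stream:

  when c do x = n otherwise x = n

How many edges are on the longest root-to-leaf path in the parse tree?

3

[S [M when c do [M x = n] otherwise [M x = n]]]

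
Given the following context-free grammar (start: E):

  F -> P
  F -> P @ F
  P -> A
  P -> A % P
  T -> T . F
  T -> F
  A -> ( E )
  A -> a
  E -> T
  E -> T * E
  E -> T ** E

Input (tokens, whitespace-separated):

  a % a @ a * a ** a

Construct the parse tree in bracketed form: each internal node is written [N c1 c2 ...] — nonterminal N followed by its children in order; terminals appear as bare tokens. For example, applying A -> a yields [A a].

[E [T [F [P [A a] % [P [A a]]] @ [F [P [A a]]]]] * [E [T [F [P [A a]]]] ** [E [T [F [P [A a]]]]]]]

E
T * E
F * E
P @ F * E
A % P @ F * E
a % P @ F * E
a % A @ F * E
a % a @ F * E
a % a @ P * E
a % a @ A * E
a % a @ a * E
a % a @ a * T ** E
a % a @ a * F ** E
a % a @ a * P ** E
a % a @ a * A ** E
a % a @ a * a ** E
a % a @ a * a ** T
a % a @ a * a ** F
a % a @ a * a ** P
a % a @ a * a ** A
a % a @ a * a ** a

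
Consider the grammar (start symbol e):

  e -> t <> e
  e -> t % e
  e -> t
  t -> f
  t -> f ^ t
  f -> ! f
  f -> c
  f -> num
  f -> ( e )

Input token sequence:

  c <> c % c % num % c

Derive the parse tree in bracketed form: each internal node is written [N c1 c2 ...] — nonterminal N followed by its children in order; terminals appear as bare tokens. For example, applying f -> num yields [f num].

[e [t [f c]] <> [e [t [f c]] % [e [t [f c]] % [e [t [f num]] % [e [t [f c]]]]]]]

e
t <> e
f <> e
c <> e
c <> t % e
c <> f % e
c <> c % e
c <> c % t % e
c <> c % f % e
c <> c % c % e
c <> c % c % t % e
c <> c % c % f % e
c <> c % c % num % e
c <> c % c % num % t
c <> c % c % num % f
c <> c % c % num % c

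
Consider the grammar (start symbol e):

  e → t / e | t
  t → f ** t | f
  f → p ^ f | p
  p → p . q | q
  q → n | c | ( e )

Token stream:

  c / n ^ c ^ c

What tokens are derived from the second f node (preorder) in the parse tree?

n ^ c ^ c

[e [t [f [p [q c]]]] / [e [t [f [p [q n]] ^ [f [p [q c]] ^ [f [p [q c]]]]]]]]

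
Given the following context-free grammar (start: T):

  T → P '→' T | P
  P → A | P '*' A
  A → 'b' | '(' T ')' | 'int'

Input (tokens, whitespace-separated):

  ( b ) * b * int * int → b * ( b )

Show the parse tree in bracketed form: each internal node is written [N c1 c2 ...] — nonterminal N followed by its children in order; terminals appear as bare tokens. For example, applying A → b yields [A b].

[T [P [P [P [P [A ( [T [P [A b]]] )]] * [A b]] * [A int]] * [A int]] → [T [P [P [A b]] * [A ( [T [P [A b]]] )]]]]

T
P → T
P * A → T
P * A * A → T
P * A * A * A → T
A * A * A * A → T
( T ) * A * A * A → T
( P ) * A * A * A → T
( A ) * A * A * A → T
( b ) * A * A * A → T
( b ) * b * A * A → T
( b ) * b * int * A → T
( b ) * b * int * int → T
( b ) * b * int * int → P
( b ) * b * int * int → P * A
( b ) * b * int * int → A * A
( b ) * b * int * int → b * A
( b ) * b * int * int → b * ( T )
( b ) * b * int * int → b * ( P )
( b ) * b * int * int → b * ( A )
( b ) * b * int * int → b * ( b )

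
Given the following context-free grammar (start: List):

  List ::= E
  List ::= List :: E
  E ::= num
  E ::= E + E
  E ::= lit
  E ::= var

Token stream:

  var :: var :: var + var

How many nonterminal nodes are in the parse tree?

8

[List [List [List [E var]] :: [E var]] :: [E [E var] + [E var]]]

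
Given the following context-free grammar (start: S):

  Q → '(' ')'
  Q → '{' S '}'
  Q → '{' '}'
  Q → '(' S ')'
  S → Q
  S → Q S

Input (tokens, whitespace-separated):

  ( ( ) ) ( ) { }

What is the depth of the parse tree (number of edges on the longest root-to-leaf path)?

4

[S [Q ( [S [Q ( )]] )] [S [Q ( )] [S [Q { }]]]]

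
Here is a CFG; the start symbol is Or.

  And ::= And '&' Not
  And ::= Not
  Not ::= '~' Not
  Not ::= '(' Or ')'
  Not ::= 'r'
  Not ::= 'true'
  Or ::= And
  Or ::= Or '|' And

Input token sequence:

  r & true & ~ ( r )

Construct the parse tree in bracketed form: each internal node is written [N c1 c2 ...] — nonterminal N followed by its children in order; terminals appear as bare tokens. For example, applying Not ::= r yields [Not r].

[Or [And [And [And [Not r]] & [Not true]] & [Not ~ [Not ( [Or [And [Not r]]] )]]]]

Or
And
And & Not
And & Not & Not
Not & Not & Not
r & Not & Not
r & true & Not
r & true & ~ Not
r & true & ~ ( Or )
r & true & ~ ( And )
r & true & ~ ( Not )
r & true & ~ ( r )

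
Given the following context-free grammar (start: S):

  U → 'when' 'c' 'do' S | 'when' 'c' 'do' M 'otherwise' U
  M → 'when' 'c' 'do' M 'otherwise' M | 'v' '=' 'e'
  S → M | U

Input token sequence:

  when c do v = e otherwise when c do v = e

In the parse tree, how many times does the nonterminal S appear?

2

[S [U when c do [M v = e] otherwise [U when c do [S [M v = e]]]]]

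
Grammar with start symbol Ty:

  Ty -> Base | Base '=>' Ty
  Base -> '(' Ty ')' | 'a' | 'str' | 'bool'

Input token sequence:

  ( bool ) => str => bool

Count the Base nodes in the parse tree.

4

[Ty [Base ( [Ty [Base bool]] )] => [Ty [Base str] => [Ty [Base bool]]]]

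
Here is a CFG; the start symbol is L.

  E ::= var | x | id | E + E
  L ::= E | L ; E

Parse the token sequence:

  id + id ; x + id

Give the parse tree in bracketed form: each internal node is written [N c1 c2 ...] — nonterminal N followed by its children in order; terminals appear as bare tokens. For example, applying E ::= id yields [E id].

L
L ; E
E ; E
E + E ; E
id + E ; E
id + id ; E
id + id ; E + E
id + id ; x + E
id + id ; x + id

[L [L [E [E id] + [E id]]] ; [E [E x] + [E id]]]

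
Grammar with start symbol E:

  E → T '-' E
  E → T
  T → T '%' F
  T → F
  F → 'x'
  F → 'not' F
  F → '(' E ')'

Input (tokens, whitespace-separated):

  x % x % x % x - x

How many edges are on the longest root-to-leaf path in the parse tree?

6

[E [T [T [T [T [F x]] % [F x]] % [F x]] % [F x]] - [E [T [F x]]]]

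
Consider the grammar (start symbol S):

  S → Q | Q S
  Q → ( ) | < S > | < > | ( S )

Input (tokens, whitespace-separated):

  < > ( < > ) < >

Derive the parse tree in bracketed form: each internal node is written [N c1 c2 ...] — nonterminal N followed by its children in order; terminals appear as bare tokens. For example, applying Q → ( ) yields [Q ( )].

[S [Q < >] [S [Q ( [S [Q < >]] )] [S [Q < >]]]]

S
Q S
< > S
< > Q S
< > ( S ) S
< > ( Q ) S
< > ( < > ) S
< > ( < > ) Q
< > ( < > ) < >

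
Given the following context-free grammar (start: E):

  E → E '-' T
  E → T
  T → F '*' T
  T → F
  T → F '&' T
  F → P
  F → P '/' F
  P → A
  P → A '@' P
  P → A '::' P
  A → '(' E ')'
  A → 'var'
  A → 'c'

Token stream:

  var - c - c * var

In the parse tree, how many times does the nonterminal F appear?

4

[E [E [E [T [F [P [A var]]]]] - [T [F [P [A c]]]]] - [T [F [P [A c]]] * [T [F [P [A var]]]]]]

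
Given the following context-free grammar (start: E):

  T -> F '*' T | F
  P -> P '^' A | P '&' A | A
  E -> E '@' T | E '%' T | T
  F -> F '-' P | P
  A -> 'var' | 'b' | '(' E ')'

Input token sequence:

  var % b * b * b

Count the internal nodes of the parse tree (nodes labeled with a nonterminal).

[E [E [T [F [P [A var]]]]] % [T [F [P [A b]]] * [T [F [P [A b]]] * [T [F [P [A b]]]]]]]

18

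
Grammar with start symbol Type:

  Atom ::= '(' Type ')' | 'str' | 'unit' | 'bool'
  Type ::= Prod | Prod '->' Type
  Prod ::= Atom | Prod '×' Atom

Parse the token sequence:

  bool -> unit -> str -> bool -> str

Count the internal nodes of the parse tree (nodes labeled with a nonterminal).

15

[Type [Prod [Atom bool]] -> [Type [Prod [Atom unit]] -> [Type [Prod [Atom str]] -> [Type [Prod [Atom bool]] -> [Type [Prod [Atom str]]]]]]]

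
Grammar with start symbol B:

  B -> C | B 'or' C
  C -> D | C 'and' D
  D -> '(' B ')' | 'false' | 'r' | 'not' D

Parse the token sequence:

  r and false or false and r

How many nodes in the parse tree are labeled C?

[B [B [C [C [D r]] and [D false]]] or [C [C [D false]] and [D r]]]

4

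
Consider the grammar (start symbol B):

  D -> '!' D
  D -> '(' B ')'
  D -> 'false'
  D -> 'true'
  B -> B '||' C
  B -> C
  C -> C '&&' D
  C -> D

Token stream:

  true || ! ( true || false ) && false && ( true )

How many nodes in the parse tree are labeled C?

7

[B [B [C [D true]]] || [C [C [C [D ! [D ( [B [B [C [D true]]] || [C [D false]]] )]]] && [D false]] && [D ( [B [C [D true]]] )]]]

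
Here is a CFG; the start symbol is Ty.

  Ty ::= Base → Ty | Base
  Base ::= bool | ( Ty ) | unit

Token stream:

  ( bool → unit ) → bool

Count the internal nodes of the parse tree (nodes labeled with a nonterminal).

[Ty [Base ( [Ty [Base bool] → [Ty [Base unit]]] )] → [Ty [Base bool]]]

8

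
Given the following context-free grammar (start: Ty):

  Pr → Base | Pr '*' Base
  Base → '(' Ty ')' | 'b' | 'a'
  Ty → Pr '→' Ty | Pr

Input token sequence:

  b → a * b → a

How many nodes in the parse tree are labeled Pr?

4

[Ty [Pr [Base b]] → [Ty [Pr [Pr [Base a]] * [Base b]] → [Ty [Pr [Base a]]]]]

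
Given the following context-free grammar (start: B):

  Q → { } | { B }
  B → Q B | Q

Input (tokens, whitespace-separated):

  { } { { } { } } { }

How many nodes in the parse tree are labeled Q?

5

[B [Q { }] [B [Q { [B [Q { }] [B [Q { }]]] }] [B [Q { }]]]]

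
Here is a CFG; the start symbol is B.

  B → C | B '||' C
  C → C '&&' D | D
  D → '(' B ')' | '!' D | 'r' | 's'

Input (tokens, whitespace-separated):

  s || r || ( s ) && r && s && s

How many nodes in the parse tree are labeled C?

[B [B [B [C [D s]]] || [C [D r]]] || [C [C [C [C [D ( [B [C [D s]]] )]] && [D r]] && [D s]] && [D s]]]

7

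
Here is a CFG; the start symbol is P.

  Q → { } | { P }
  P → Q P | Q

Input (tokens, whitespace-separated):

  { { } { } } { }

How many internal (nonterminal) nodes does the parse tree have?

[P [Q { [P [Q { }] [P [Q { }]]] }] [P [Q { }]]]

8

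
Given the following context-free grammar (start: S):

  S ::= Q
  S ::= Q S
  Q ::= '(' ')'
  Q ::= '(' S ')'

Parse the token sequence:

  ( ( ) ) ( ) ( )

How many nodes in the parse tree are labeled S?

[S [Q ( [S [Q ( )]] )] [S [Q ( )] [S [Q ( )]]]]

4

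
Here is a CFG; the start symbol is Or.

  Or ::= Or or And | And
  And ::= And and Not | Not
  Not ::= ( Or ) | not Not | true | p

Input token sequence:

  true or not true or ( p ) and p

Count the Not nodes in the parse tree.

6

[Or [Or [Or [And [Not true]]] or [And [Not not [Not true]]]] or [And [And [Not ( [Or [And [Not p]]] )]] and [Not p]]]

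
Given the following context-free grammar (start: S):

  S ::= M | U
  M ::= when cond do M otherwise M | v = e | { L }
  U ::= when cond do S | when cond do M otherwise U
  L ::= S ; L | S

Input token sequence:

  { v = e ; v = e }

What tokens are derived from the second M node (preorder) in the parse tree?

[S [M { [L [S [M v = e]] ; [L [S [M v = e]]]] }]]

v = e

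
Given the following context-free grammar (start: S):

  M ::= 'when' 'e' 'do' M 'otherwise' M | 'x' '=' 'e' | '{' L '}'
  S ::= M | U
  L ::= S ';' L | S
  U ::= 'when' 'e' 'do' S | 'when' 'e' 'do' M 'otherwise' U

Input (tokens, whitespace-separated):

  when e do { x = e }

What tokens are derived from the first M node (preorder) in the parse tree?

[S [U when e do [S [M { [L [S [M x = e]]] }]]]]

{ x = e }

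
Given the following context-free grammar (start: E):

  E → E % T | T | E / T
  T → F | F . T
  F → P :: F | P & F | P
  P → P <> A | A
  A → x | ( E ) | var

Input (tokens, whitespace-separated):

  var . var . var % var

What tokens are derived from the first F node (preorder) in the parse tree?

[E [E [T [F [P [A var]]] . [T [F [P [A var]]] . [T [F [P [A var]]]]]]] % [T [F [P [A var]]]]]

var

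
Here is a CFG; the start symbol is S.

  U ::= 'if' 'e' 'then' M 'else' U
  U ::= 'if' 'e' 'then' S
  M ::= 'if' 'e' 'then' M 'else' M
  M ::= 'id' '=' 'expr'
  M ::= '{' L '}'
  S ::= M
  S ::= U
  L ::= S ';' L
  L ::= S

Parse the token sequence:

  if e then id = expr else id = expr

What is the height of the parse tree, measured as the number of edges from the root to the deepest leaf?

3

[S [M if e then [M id = expr] else [M id = expr]]]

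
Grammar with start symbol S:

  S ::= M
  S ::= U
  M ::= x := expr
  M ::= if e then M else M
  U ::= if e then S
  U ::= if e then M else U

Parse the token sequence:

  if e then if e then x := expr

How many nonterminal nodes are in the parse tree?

6

[S [U if e then [S [U if e then [S [M x := expr]]]]]]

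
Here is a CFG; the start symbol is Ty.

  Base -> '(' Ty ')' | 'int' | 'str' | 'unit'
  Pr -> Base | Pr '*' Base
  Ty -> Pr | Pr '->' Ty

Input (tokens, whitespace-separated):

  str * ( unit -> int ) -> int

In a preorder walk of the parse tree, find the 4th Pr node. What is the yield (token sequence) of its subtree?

int

[Ty [Pr [Pr [Base str]] * [Base ( [Ty [Pr [Base unit]] -> [Ty [Pr [Base int]]]] )]] -> [Ty [Pr [Base int]]]]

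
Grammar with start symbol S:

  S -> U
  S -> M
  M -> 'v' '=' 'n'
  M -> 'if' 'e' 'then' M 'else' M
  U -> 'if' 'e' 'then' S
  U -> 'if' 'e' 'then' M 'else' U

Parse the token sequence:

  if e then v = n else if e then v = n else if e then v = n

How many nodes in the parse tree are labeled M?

[S [U if e then [M v = n] else [U if e then [M v = n] else [U if e then [S [M v = n]]]]]]

3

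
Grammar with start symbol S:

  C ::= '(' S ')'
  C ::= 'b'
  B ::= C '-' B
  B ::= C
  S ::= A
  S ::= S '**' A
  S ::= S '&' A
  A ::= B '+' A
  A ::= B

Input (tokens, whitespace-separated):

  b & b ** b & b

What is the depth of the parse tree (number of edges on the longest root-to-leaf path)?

7

[S [S [S [S [A [B [C b]]]] & [A [B [C b]]]] ** [A [B [C b]]]] & [A [B [C b]]]]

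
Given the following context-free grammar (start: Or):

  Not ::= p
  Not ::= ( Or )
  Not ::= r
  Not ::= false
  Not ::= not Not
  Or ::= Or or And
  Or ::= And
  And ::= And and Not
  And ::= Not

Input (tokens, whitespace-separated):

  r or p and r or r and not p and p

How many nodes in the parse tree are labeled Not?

7

[Or [Or [Or [And [Not r]]] or [And [And [Not p]] and [Not r]]] or [And [And [And [Not r]] and [Not not [Not p]]] and [Not p]]]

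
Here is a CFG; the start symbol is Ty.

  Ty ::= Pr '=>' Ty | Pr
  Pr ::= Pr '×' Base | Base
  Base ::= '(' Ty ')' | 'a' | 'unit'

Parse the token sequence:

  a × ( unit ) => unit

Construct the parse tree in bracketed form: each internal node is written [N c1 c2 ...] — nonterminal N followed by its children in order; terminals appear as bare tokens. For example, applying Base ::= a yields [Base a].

[Ty [Pr [Pr [Base a]] × [Base ( [Ty [Pr [Base unit]]] )]] => [Ty [Pr [Base unit]]]]

Ty
Pr => Ty
Pr × Base => Ty
Base × Base => Ty
a × Base => Ty
a × ( Ty ) => Ty
a × ( Pr ) => Ty
a × ( Base ) => Ty
a × ( unit ) => Ty
a × ( unit ) => Pr
a × ( unit ) => Base
a × ( unit ) => unit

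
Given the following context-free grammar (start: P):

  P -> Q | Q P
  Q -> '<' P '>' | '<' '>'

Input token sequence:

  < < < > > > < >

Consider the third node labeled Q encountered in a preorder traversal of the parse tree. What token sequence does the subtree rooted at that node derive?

< >

[P [Q < [P [Q < [P [Q < >]] >]] >] [P [Q < >]]]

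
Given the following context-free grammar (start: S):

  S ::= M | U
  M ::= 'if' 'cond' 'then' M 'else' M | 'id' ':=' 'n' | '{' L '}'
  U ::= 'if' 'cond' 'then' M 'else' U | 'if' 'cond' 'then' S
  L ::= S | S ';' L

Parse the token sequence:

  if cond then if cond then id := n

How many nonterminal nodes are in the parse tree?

[S [U if cond then [S [U if cond then [S [M id := n]]]]]]

6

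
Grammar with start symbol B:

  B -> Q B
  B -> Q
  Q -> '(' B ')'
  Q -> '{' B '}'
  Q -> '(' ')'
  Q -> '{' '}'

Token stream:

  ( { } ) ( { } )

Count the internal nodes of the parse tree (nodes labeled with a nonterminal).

[B [Q ( [B [Q { }]] )] [B [Q ( [B [Q { }]] )]]]

8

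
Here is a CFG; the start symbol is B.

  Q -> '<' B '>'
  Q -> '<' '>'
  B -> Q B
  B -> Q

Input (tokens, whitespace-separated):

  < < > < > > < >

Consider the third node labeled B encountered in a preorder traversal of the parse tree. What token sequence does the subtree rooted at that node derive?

< >

[B [Q < [B [Q < >] [B [Q < >]]] >] [B [Q < >]]]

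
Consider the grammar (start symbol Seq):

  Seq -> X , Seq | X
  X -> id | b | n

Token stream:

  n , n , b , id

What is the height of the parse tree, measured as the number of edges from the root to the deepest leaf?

[Seq [X n] , [Seq [X n] , [Seq [X b] , [Seq [X id]]]]]

5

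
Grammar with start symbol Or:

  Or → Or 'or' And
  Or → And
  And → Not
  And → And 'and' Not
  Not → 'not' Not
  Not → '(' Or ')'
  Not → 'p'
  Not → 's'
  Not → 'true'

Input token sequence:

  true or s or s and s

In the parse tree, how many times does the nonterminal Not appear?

[Or [Or [Or [And [Not true]]] or [And [Not s]]] or [And [And [Not s]] and [Not s]]]

4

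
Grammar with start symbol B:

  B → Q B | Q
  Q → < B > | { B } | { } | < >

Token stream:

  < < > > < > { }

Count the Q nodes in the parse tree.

4

[B [Q < [B [Q < >]] >] [B [Q < >] [B [Q { }]]]]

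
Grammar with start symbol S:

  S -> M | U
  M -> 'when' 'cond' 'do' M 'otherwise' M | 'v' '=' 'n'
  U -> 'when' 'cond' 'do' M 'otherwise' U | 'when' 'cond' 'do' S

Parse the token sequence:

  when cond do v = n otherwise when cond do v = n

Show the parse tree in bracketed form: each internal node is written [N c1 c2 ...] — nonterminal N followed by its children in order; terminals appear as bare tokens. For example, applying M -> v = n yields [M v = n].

[S [U when cond do [M v = n] otherwise [U when cond do [S [M v = n]]]]]

S
U
when cond do M otherwise U
when cond do v = n otherwise U
when cond do v = n otherwise when cond do S
when cond do v = n otherwise when cond do M
when cond do v = n otherwise when cond do v = n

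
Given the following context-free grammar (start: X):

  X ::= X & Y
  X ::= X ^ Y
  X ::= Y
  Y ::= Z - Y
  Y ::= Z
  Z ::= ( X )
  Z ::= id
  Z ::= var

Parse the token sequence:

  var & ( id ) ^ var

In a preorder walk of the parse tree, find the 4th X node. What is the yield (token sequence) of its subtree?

id

[X [X [X [Y [Z var]]] & [Y [Z ( [X [Y [Z id]]] )]]] ^ [Y [Z var]]]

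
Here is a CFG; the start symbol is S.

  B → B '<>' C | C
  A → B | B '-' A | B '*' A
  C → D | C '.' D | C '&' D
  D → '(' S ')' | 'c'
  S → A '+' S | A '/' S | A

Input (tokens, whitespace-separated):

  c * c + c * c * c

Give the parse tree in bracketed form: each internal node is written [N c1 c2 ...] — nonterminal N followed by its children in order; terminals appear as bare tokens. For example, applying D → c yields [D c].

[S [A [B [C [D c]]] * [A [B [C [D c]]]]] + [S [A [B [C [D c]]] * [A [B [C [D c]]] * [A [B [C [D c]]]]]]]]

S
A + S
B * A + S
C * A + S
D * A + S
c * A + S
c * B + S
c * C + S
c * D + S
c * c + S
c * c + A
c * c + B * A
c * c + C * A
c * c + D * A
c * c + c * A
c * c + c * B * A
c * c + c * C * A
c * c + c * D * A
c * c + c * c * A
c * c + c * c * B
c * c + c * c * C
c * c + c * c * D
c * c + c * c * c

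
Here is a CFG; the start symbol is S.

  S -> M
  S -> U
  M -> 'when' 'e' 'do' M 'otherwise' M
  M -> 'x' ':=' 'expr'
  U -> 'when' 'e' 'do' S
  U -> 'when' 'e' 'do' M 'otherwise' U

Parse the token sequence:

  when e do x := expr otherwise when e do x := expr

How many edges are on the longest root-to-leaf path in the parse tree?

5

[S [U when e do [M x := expr] otherwise [U when e do [S [M x := expr]]]]]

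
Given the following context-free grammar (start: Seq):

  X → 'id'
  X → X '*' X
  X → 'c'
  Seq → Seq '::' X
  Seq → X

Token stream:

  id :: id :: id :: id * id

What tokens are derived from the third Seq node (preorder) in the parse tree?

id :: id

[Seq [Seq [Seq [Seq [X id]] :: [X id]] :: [X id]] :: [X [X id] * [X id]]]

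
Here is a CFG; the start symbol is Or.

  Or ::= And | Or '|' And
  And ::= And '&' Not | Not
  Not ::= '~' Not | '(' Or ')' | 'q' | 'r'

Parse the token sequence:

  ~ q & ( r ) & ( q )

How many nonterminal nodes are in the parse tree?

[Or [And [And [And [Not ~ [Not q]]] & [Not ( [Or [And [Not r]]] )]] & [Not ( [Or [And [Not q]]] )]]]

14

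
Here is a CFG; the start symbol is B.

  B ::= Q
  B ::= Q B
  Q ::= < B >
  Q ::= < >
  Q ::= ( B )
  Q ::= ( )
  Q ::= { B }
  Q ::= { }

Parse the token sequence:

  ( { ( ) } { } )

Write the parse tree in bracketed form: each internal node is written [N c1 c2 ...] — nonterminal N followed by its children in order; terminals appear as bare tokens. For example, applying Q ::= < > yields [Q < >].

[B [Q ( [B [Q { [B [Q ( )]] }] [B [Q { }]]] )]]

B
Q
( B )
( Q B )
( { B } B )
( { Q } B )
( { ( ) } B )
( { ( ) } Q )
( { ( ) } { } )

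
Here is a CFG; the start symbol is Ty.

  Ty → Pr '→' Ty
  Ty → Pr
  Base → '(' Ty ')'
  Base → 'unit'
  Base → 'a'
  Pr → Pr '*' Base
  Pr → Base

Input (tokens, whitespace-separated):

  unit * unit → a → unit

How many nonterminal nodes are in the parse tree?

[Ty [Pr [Pr [Base unit]] * [Base unit]] → [Ty [Pr [Base a]] → [Ty [Pr [Base unit]]]]]

11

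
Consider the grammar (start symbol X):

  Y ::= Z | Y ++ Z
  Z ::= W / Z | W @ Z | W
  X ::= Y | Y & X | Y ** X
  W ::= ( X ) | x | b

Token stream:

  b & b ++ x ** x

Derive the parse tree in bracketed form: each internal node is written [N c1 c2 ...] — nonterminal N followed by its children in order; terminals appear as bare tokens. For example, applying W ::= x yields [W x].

[X [Y [Z [W b]]] & [X [Y [Y [Z [W b]]] ++ [Z [W x]]] ** [X [Y [Z [W x]]]]]]

X
Y & X
Z & X
W & X
b & X
b & Y ** X
b & Y ++ Z ** X
b & Z ++ Z ** X
b & W ++ Z ** X
b & b ++ Z ** X
b & b ++ W ** X
b & b ++ x ** X
b & b ++ x ** Y
b & b ++ x ** Z
b & b ++ x ** W
b & b ++ x ** x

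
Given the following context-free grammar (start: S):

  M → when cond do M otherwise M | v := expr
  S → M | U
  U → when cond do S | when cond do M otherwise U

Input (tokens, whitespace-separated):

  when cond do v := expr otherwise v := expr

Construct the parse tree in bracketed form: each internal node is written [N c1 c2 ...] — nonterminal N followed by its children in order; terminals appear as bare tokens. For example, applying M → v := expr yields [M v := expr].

S
M
when cond do M otherwise M
when cond do v := expr otherwise M
when cond do v := expr otherwise v := expr

[S [M when cond do [M v := expr] otherwise [M v := expr]]]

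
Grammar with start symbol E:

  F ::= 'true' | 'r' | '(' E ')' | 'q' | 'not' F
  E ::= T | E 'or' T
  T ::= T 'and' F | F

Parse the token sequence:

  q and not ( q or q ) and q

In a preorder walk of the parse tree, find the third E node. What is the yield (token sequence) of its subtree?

[E [T [T [T [F q]] and [F not [F ( [E [E [T [F q]]] or [T [F q]]] )]]] and [F q]]]

q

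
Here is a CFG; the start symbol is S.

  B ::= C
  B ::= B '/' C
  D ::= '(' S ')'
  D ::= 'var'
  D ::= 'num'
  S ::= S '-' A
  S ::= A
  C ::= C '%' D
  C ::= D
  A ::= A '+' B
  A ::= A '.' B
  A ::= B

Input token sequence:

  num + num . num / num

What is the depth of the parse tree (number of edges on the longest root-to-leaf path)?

[S [A [A [A [B [C [D num]]]] + [B [C [D num]]]] . [B [B [C [D num]]] / [C [D num]]]]]

7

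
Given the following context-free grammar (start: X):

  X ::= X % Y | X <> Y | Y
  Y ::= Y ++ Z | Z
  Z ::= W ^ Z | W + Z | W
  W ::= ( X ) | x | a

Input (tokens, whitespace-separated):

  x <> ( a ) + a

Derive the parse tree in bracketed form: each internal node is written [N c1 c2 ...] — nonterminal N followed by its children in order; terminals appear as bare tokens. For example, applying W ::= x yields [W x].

[X [X [Y [Z [W x]]]] <> [Y [Z [W ( [X [Y [Z [W a]]]] )] + [Z [W a]]]]]

X
X <> Y
Y <> Y
Z <> Y
W <> Y
x <> Y
x <> Z
x <> W + Z
x <> ( X ) + Z
x <> ( Y ) + Z
x <> ( Z ) + Z
x <> ( W ) + Z
x <> ( a ) + Z
x <> ( a ) + W
x <> ( a ) + a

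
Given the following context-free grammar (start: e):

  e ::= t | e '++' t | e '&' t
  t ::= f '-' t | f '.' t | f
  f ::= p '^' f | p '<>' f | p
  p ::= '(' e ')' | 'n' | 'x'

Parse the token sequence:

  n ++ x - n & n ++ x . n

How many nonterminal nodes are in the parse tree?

22

[e [e [e [e [t [f [p n]]]] ++ [t [f [p x]] - [t [f [p n]]]]] & [t [f [p n]]]] ++ [t [f [p x]] . [t [f [p n]]]]]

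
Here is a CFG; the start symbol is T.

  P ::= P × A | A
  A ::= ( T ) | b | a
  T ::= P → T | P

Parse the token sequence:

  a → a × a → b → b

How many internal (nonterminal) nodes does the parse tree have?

[T [P [A a]] → [T [P [P [A a]] × [A a]] → [T [P [A b]] → [T [P [A b]]]]]]

14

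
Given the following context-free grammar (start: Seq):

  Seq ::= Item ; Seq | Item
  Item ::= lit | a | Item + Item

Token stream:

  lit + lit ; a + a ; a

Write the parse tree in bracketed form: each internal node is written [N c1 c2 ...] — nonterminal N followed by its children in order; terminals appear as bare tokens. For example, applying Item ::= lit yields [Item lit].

[Seq [Item [Item lit] + [Item lit]] ; [Seq [Item [Item a] + [Item a]] ; [Seq [Item a]]]]

Seq
Item ; Seq
Item + Item ; Seq
lit + Item ; Seq
lit + lit ; Seq
lit + lit ; Item ; Seq
lit + lit ; Item + Item ; Seq
lit + lit ; a + Item ; Seq
lit + lit ; a + a ; Seq
lit + lit ; a + a ; Item
lit + lit ; a + a ; a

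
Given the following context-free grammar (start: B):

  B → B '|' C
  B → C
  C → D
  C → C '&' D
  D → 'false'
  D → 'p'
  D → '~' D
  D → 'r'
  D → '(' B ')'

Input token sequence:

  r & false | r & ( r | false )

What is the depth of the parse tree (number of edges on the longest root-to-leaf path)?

[B [B [C [C [D r]] & [D false]]] | [C [C [D r]] & [D ( [B [B [C [D r]]] | [C [D false]]] )]]]

7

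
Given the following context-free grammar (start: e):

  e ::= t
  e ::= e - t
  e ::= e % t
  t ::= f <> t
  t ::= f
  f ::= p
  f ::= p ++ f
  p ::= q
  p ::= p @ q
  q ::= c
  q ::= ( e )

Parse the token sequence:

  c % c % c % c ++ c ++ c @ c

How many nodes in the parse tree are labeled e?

4

[e [e [e [e [t [f [p [q c]]]]] % [t [f [p [q c]]]]] % [t [f [p [q c]]]]] % [t [f [p [q c]] ++ [f [p [q c]] ++ [f [p [p [q c]] @ [q c]]]]]]]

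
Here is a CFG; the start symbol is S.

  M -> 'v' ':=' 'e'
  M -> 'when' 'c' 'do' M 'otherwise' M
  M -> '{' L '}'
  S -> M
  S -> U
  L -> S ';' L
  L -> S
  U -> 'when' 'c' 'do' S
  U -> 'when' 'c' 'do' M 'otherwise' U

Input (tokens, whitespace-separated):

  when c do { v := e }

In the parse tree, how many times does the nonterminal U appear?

1

[S [U when c do [S [M { [L [S [M v := e]]] }]]]]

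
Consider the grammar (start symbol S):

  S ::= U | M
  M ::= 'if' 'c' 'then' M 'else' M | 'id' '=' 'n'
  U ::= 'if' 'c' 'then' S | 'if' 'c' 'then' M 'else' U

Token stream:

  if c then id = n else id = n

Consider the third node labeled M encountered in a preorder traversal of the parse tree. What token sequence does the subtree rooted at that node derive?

[S [M if c then [M id = n] else [M id = n]]]

id = n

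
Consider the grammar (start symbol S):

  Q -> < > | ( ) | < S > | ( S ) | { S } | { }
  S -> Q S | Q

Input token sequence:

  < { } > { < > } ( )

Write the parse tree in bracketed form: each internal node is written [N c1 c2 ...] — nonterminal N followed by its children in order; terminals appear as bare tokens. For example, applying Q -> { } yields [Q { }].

S
Q S
< S > S
< Q > S
< { } > S
< { } > Q S
< { } > { S } S
< { } > { Q } S
< { } > { < > } S
< { } > { < > } Q
< { } > { < > } ( )

[S [Q < [S [Q { }]] >] [S [Q { [S [Q < >]] }] [S [Q ( )]]]]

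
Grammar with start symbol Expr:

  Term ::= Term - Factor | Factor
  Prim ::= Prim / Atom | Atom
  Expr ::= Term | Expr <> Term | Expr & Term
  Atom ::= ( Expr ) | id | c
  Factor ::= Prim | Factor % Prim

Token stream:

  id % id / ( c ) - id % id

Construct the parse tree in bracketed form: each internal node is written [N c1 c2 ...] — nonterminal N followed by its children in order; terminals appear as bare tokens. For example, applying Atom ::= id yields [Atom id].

Expr
Term
Term - Factor
Factor - Factor
Factor % Prim - Factor
Prim % Prim - Factor
Atom % Prim - Factor
id % Prim - Factor
id % Prim / Atom - Factor
id % Atom / Atom - Factor
id % id / Atom - Factor
id % id / ( Expr ) - Factor
id % id / ( Term ) - Factor
id % id / ( Factor ) - Factor
id % id / ( Prim ) - Factor
id % id / ( Atom ) - Factor
id % id / ( c ) - Factor
id % id / ( c ) - Factor % Prim
id % id / ( c ) - Prim % Prim
id % id / ( c ) - Atom % Prim
id % id / ( c ) - id % Prim
id % id / ( c ) - id % Atom
id % id / ( c ) - id % id

[Expr [Term [Term [Factor [Factor [Prim [Atom id]]] % [Prim [Prim [Atom id]] / [Atom ( [Expr [Term [Factor [Prim [Atom c]]]]] )]]]] - [Factor [Factor [Prim [Atom id]]] % [Prim [Atom id]]]]]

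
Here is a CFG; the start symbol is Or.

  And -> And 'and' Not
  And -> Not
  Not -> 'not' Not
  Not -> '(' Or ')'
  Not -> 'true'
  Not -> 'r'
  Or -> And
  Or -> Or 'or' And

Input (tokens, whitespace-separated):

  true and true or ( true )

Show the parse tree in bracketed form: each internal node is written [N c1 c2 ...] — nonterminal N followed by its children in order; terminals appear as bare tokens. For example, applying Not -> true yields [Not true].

Or
Or or And
And or And
And and Not or And
Not and Not or And
true and Not or And
true and true or And
true and true or Not
true and true or ( Or )
true and true or ( And )
true and true or ( Not )
true and true or ( true )

[Or [Or [And [And [Not true]] and [Not true]]] or [And [Not ( [Or [And [Not true]]] )]]]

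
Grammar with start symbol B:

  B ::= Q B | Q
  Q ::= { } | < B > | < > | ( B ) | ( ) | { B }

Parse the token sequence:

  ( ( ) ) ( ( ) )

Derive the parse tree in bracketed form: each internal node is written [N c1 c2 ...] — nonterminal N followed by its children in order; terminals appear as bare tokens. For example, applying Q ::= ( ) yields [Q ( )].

B
Q B
( B ) B
( Q ) B
( ( ) ) B
( ( ) ) Q
( ( ) ) ( B )
( ( ) ) ( Q )
( ( ) ) ( ( ) )

[B [Q ( [B [Q ( )]] )] [B [Q ( [B [Q ( )]] )]]]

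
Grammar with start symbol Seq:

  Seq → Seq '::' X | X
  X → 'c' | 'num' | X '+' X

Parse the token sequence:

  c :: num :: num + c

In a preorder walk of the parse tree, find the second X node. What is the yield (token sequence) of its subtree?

[Seq [Seq [Seq [X c]] :: [X num]] :: [X [X num] + [X c]]]

num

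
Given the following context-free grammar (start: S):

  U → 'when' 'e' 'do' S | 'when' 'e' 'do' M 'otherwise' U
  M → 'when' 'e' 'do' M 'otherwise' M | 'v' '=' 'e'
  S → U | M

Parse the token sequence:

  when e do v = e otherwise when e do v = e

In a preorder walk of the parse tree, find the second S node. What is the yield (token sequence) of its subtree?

[S [U when e do [M v = e] otherwise [U when e do [S [M v = e]]]]]

v = e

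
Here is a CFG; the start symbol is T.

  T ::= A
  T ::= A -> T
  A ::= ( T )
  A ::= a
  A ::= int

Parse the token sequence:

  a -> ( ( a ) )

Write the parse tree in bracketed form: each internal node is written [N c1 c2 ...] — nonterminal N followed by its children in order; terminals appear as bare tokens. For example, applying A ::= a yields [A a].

[T [A a] -> [T [A ( [T [A ( [T [A a]] )]] )]]]

T
A -> T
a -> T
a -> A
a -> ( T )
a -> ( A )
a -> ( ( T ) )
a -> ( ( A ) )
a -> ( ( a ) )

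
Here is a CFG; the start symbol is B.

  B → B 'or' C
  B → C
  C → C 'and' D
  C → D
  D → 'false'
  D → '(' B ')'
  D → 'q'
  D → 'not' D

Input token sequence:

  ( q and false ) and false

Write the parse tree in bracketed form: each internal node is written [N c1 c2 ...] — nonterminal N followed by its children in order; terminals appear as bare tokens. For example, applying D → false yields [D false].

B
C
C and D
D and D
( B ) and D
( C ) and D
( C and D ) and D
( D and D ) and D
( q and D ) and D
( q and false ) and D
( q and false ) and false

[B [C [C [D ( [B [C [C [D q]] and [D false]]] )]] and [D false]]]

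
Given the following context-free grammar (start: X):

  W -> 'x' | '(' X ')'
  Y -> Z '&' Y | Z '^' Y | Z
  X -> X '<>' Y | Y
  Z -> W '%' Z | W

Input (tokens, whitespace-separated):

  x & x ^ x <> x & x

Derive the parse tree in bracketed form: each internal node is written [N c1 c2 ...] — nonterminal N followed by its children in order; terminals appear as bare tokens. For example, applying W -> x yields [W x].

[X [X [Y [Z [W x]] & [Y [Z [W x]] ^ [Y [Z [W x]]]]]] <> [Y [Z [W x]] & [Y [Z [W x]]]]]

X
X <> Y
Y <> Y
Z & Y <> Y
W & Y <> Y
x & Y <> Y
x & Z ^ Y <> Y
x & W ^ Y <> Y
x & x ^ Y <> Y
x & x ^ Z <> Y
x & x ^ W <> Y
x & x ^ x <> Y
x & x ^ x <> Z & Y
x & x ^ x <> W & Y
x & x ^ x <> x & Y
x & x ^ x <> x & Z
x & x ^ x <> x & W
x & x ^ x <> x & x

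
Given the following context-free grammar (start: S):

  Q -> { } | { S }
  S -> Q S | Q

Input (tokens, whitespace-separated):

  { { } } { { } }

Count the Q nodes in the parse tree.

[S [Q { [S [Q { }]] }] [S [Q { [S [Q { }]] }]]]

4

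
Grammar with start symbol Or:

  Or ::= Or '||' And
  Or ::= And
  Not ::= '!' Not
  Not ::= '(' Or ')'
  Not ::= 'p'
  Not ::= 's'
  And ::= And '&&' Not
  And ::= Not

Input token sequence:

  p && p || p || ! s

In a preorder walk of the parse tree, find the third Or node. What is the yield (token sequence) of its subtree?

[Or [Or [Or [And [And [Not p]] && [Not p]]] || [And [Not p]]] || [And [Not ! [Not s]]]]

p && p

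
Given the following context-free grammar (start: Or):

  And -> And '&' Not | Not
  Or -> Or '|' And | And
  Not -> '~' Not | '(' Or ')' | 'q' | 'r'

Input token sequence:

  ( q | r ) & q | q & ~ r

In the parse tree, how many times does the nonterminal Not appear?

[Or [Or [And [And [Not ( [Or [Or [And [Not q]]] | [And [Not r]]] )]] & [Not q]]] | [And [And [Not q]] & [Not ~ [Not r]]]]

7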